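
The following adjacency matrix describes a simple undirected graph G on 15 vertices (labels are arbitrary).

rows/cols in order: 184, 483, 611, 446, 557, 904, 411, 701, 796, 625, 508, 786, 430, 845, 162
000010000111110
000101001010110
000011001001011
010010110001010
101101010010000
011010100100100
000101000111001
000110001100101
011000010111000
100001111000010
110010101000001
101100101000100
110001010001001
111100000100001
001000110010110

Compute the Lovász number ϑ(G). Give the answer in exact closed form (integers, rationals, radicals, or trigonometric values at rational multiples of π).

5

deg(845) = 6; N(845) = {184, 483, 611, 446, 625, 162}.
deg(786) = 6; N(786) = {184, 611, 446, 411, 796, 430}.
N(557) = {184, 611, 446, 904, 701, 508}, |N(557)| = 6.
N(904) = {483, 611, 557, 411, 625, 430}, |N(904)| = 6.
G on 15 vertices is 6-regular; Kneser K(6,2) on C(6,2)=15 vertices.
The 3 distinct eigenvalues: [6.0, 1.0, -3.0].
Lovász (edge-transitive): ϑ = −15·(-3)/((6)−(-3)) = 5.
ϑ(G) ≈ 5.000000000.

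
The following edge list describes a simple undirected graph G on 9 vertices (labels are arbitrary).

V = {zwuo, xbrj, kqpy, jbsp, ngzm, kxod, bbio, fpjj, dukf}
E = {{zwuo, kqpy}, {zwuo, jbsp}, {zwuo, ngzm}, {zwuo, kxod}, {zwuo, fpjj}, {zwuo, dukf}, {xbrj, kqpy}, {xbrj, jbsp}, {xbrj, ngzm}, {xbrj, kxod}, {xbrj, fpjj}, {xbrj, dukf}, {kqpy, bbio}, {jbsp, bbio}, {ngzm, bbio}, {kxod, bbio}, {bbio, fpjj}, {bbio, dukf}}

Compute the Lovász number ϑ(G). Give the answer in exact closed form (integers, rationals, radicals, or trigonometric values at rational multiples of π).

6

N(ngzm) = {zwuo, xbrj, bbio}, |N(ngzm)| = 3.
deg(kqpy) = 3; N(kqpy) = {zwuo, xbrj, bbio}.
Vertex kxod has 3 neighbors: zwuo, xbrj, bbio.
N(zwuo) = {kqpy, jbsp, ngzm, kxod, fpjj, dukf}, |N(zwuo)| = 6.
Complete multipartite on [6, 3]: sandwich collapses at ϑ=6.
Numerically 6.0000.
α=6, χ(Ḡ)=6; ϑ=6 lies between (collapsed).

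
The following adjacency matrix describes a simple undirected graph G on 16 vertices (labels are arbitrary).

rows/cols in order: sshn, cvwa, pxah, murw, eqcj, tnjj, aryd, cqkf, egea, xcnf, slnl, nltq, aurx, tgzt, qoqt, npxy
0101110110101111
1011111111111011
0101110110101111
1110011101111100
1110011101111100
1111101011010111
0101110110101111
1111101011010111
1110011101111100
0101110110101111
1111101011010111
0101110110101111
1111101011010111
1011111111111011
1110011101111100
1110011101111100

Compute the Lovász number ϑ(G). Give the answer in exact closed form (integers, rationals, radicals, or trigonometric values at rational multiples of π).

5

deg(eqcj) = 11; N(eqcj) = {sshn, cvwa, pxah, tnjj, aryd, cqkf, xcnf, slnl, nltq, aurx, tgzt}.
deg(aryd) = 11; N(aryd) = {cvwa, murw, eqcj, tnjj, cqkf, egea, slnl, aurx, tgzt, qoqt, npxy}.
deg(egea) = 11; N(egea) = {sshn, cvwa, pxah, tnjj, aryd, cqkf, xcnf, slnl, nltq, aurx, tgzt}.
N(tnjj) = {sshn, cvwa, pxah, murw, eqcj, aryd, egea, xcnf, nltq, tgzt, qoqt, npxy}, |N(tnjj)| = 12.
Complete multipartite on [5, 5, 4, 2]: sandwich collapses at ϑ=5.
ϑ(G) ≈ 5.00000.
5 ≤ 5 ≤ 5: collapsed.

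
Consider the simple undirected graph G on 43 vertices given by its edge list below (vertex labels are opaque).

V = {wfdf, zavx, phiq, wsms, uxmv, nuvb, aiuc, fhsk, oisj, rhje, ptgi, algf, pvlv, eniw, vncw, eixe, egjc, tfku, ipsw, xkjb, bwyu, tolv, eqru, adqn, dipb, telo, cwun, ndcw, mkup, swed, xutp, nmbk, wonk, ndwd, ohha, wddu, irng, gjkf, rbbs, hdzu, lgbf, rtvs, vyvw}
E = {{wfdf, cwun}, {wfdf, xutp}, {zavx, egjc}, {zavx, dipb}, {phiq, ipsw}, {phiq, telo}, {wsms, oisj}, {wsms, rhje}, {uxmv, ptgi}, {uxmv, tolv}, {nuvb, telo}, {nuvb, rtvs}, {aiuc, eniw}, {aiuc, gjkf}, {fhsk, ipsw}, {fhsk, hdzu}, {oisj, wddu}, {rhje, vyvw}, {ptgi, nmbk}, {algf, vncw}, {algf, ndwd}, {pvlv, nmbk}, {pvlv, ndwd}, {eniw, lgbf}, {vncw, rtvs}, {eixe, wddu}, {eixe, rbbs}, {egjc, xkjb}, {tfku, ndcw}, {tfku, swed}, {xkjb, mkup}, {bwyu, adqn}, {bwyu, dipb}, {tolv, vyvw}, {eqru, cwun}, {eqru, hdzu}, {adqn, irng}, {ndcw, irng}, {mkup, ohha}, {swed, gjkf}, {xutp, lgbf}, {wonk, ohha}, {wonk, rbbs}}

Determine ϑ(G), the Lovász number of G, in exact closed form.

N(xutp) = {wfdf, lgbf}, |N(xutp)| = 2.
N(nmbk) = {ptgi, pvlv}, |N(nmbk)| = 2.
N(gjkf) = {aiuc, swed}, |N(gjkf)| = 2.
Vertex algf has 2 neighbors: vncw, ndwd.
deg(v) = 2 for all v (|V|=43); connected 2-regular on 43 ⇒ C_{43}.
The 22 distinct eigenvalues: [2.0, 1.97869, 1.9152, 1.8109, 1.668, 1.48954, 1.27935, 1.04188, 0.78221, 0.50587, 0.21874, -0.07304, -0.36327, -0.64576, -0.91448, -1.16372, -1.38815, -1.58299, -1.7441, -1.86803, -1.95215, -1.99466].
Lovász (edge-transitive): ϑ = −43·(-2*cos(pi/43))/((2)−(-2*cos(pi/43))) = 43*cos(pi/43)/(cos(pi/43) + 1).
Numerically 21.471283746.
α=21, χ(Ḡ)=22; ϑ=43*cos(pi/43)/(cos(pi/43) + 1) lies between (both strict).

43*cos(pi/43)/(cos(pi/43) + 1)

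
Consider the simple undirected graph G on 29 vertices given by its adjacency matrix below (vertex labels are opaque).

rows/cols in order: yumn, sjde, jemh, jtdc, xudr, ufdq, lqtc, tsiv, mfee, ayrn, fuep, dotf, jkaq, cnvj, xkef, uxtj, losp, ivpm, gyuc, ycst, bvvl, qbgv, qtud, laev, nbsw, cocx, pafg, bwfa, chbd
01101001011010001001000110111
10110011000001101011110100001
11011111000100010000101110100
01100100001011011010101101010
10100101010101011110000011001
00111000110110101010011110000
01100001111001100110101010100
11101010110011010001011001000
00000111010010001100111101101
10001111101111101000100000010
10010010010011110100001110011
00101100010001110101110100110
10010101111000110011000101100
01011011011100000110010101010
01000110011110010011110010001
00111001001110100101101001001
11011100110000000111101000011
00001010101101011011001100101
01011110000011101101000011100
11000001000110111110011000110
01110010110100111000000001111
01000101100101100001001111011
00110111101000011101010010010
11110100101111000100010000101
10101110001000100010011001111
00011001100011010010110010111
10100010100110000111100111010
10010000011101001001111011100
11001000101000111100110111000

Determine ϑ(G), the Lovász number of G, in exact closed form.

sqrt(29)

deg(bvvl) = 14; N(bvvl) = {sjde, jemh, jtdc, lqtc, mfee, ayrn, dotf, xkef, uxtj, losp, cocx, pafg, bwfa, chbd}.
Vertex qtud has 14 neighbors: jemh, jtdc, ufdq, lqtc, tsiv, mfee, fuep, uxtj, losp, ivpm, ycst, qbgv, nbsw, bwfa.
N(tsiv) = {yumn, sjde, jemh, xudr, lqtc, mfee, ayrn, jkaq, cnvj, uxtj, ycst, qbgv, qtud, cocx}, |N(tsiv)| = 14.
deg(jtdc) = 14; N(jtdc) = {sjde, jemh, ufdq, fuep, jkaq, cnvj, uxtj, losp, gyuc, bvvl, qtud, laev, cocx, bwfa}.
G on 29 vertices is 14-regular; SR(29,14,6,7) — a Paley graph.
spec(A) ≈ [14.0, 2.192582, -3.192582] (distinct, 6 d.p.).
Lovász: ϑ = −29(-sqrt(29)/2 - 1/2)/(14+-(-sqrt(29)/2 - 1/2)) = sqrt(29).
= 5.3852… (decimal).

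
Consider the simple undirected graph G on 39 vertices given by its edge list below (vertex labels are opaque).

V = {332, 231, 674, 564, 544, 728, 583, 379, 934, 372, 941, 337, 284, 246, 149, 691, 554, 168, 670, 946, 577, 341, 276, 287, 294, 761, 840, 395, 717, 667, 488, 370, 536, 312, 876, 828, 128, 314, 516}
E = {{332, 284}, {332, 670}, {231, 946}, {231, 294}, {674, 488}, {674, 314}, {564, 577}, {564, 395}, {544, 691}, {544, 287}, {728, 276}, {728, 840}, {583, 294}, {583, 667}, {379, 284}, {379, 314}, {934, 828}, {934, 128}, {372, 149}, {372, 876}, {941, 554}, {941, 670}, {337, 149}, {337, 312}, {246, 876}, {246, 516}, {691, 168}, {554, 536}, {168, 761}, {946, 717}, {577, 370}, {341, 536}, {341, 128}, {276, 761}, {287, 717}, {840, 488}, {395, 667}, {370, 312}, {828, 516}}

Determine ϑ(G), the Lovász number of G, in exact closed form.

39*cos(pi/39)/(cos(pi/39) + 1)

deg(554) = 2; N(554) = {941, 536}.
N(337) = {149, 312}, |N(337)| = 2.
deg(294) = 2; N(294) = {231, 583}.
deg(246) = 2; N(246) = {876, 516}.
deg(v) = 2 for all v (|V|=39); this is C_{39}, the 39-cycle.
A has 20 distinct eigenvalues ≈ [2.0, 1.9741, 1.8971, 1.7709, 1.5989, 1.3854, 1.1361, 0.8574, 0.5564, 0.2411, -0.0805, -0.4001, -0.7092, -1.0, -1.2649, -1.497, -1.6904, -1.84, -1.9419, -1.9935].
−39·(-2*cos(pi/39)) / ((2)−(-2*cos(pi/39))) = 39*cos(pi/39)/(cos(pi/39) + 1) = ϑ(G).
≈ 19.4683324 (to 7 d.p.).
α=19, χ(Ḡ)=20; ϑ=39*cos(pi/39)/(cos(pi/39) + 1) lies between (both strict).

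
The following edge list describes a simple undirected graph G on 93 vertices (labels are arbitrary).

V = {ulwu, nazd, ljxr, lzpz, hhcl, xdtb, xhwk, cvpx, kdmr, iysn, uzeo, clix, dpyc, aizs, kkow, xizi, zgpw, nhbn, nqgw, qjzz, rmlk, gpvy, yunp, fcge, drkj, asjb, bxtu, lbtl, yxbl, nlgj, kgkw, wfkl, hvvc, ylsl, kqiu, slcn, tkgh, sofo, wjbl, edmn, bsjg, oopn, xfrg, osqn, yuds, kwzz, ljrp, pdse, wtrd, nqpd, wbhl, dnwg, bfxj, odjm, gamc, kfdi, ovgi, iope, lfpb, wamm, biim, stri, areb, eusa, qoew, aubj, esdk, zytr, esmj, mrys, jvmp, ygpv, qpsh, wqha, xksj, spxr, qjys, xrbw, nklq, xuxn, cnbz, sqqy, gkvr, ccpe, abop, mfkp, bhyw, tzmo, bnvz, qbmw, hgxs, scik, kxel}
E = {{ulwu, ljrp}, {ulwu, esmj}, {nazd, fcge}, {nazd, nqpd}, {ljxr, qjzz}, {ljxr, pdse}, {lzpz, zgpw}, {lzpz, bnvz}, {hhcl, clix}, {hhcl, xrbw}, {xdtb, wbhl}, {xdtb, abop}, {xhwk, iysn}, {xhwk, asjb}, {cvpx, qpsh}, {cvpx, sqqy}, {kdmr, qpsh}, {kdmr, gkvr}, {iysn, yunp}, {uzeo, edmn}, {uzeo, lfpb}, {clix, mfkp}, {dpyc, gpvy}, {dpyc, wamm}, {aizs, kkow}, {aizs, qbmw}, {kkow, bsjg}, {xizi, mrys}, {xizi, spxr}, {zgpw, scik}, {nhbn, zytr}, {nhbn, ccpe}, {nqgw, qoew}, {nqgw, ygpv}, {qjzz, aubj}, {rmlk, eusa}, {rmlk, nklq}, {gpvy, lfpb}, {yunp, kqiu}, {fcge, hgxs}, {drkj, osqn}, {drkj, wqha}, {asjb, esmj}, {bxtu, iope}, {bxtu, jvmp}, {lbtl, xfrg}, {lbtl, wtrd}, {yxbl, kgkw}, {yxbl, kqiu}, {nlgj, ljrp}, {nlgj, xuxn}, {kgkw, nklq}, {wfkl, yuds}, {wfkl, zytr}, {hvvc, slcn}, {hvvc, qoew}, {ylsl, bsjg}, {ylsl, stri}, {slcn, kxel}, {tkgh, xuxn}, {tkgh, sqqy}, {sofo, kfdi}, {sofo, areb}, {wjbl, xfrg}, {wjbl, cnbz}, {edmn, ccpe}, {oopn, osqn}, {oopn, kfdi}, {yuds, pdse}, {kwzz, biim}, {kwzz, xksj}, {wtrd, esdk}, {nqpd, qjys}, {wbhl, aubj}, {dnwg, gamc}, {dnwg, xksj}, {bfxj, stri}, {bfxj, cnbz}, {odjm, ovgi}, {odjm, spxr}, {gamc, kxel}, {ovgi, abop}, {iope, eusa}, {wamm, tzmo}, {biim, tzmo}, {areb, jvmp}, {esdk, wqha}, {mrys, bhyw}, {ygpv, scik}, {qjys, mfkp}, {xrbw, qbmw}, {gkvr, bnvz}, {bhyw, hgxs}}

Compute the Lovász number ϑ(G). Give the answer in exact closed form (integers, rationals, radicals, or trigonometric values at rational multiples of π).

93*cos(pi/93)/(cos(pi/93) + 1)

deg(sofo) = 2; N(sofo) = {kfdi, areb}.
Vertex scik has 2 neighbors: zgpw, ygpv.
N(bxtu) = {iope, jvmp}, |N(bxtu)| = 2.
Vertex rmlk has 2 neighbors: eusa, nklq.
G on 93 vertices is 2-regular; this is C_{93}, the 93-cycle.
The 47 distinct eigenvalues: [2.0, 1.995437, 1.98177, 1.95906, 1.927411, 1.886968, 1.837916, 1.780477, 1.714914, 1.641527, 1.56065, 1.472651, 1.377934, 1.276929, 1.170098, 1.057928, 0.940931, 0.819641, 0.694611, 0.566411, 0.435627, 0.302856, 0.168702, 0.033779, -0.101298, -0.235913, -0.369452, -0.501305, -0.630871, -0.757558, -0.880788, -1.0, -1.114649, -1.224212, -1.328189, -1.426106, -1.517516, -1.602002, -1.679179, -1.748693, -1.810229, -1.863505, -1.908279, -1.944345, -1.97154, -1.989739, -1.998859].
Lovász: ϑ = −93(-2*cos(pi/93))/(2+-(-1)*2*cos(pi/93)) = 93*cos(pi/93)/(cos(pi/93) + 1).
ϑ(G) ≈ 46.48673188.
Lovász sandwich 46 ≤ 93*cos(pi/93)/(cos(pi/93) + 1) ≤ 47: both strict.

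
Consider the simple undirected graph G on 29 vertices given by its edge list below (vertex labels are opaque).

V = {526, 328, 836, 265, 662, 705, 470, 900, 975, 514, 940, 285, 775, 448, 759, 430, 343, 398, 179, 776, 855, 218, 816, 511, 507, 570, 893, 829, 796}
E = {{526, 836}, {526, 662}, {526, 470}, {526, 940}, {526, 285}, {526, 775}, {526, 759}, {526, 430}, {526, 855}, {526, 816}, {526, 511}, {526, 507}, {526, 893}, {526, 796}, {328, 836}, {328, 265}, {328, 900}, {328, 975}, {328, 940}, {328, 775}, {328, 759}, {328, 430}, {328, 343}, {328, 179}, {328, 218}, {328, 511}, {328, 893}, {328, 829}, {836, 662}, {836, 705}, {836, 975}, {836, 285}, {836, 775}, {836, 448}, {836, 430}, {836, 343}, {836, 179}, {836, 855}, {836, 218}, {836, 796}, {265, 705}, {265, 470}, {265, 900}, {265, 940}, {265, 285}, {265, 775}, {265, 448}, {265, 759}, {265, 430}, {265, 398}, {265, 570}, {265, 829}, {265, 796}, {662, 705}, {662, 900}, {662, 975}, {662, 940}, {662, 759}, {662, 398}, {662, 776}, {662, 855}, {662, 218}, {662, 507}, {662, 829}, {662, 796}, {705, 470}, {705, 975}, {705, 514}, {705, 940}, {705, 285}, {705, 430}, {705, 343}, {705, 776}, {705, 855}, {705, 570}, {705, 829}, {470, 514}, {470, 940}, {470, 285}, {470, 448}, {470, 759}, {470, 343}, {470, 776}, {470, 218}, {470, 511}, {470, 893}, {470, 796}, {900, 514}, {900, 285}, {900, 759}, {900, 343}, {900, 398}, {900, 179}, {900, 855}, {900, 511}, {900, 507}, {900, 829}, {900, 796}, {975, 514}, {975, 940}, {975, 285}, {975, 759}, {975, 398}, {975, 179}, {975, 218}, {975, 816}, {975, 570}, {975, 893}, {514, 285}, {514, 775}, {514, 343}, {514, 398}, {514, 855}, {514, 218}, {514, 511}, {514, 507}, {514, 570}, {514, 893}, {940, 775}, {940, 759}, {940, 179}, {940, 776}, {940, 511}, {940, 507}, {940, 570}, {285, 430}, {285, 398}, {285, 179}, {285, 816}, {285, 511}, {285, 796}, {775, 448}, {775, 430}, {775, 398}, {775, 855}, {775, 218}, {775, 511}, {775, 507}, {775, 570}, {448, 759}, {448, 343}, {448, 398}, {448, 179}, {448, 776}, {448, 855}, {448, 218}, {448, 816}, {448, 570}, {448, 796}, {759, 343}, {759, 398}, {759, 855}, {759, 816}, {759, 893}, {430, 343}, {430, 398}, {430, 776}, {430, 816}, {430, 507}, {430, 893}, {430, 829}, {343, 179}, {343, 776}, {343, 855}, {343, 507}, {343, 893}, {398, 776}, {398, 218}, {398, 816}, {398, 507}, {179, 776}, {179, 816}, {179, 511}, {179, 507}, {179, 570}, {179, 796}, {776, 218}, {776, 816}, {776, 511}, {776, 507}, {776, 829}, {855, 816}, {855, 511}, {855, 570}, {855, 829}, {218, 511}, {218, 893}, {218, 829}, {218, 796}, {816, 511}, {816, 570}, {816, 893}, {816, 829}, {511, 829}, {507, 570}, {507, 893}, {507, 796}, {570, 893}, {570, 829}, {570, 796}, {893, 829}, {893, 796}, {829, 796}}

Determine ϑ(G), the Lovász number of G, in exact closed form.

sqrt(29)

Vertex 705 has 14 neighbors: 836, 265, 662, 470, 975, 514, 940, 285, 430, 343, 776, 855, 570, 829.
Vertex 514 has 14 neighbors: 705, 470, 900, 975, 285, 775, 343, 398, 855, 218, 511, 507, 570, 893.
Vertex 836 has 14 neighbors: 526, 328, 662, 705, 975, 285, 775, 448, 430, 343, 179, 855, 218, 796.
deg(430) = 14; N(430) = {526, 328, 836, 265, 705, 285, 775, 343, 398, 776, 816, 507, 893, 829}.
29-vertex 14-regular graph: SR(29,14,6,7) — a Paley graph.
spec(A) ≈ [14.0, 2.1926, -3.1926] (distinct, 4 d.p.).
Lovász (edge-transitive): ϑ = −29·(-sqrt(29)/2 - 1/2)/((14)−(-sqrt(29)/2 - 1/2)) = sqrt(29).
Numerically 5.3852.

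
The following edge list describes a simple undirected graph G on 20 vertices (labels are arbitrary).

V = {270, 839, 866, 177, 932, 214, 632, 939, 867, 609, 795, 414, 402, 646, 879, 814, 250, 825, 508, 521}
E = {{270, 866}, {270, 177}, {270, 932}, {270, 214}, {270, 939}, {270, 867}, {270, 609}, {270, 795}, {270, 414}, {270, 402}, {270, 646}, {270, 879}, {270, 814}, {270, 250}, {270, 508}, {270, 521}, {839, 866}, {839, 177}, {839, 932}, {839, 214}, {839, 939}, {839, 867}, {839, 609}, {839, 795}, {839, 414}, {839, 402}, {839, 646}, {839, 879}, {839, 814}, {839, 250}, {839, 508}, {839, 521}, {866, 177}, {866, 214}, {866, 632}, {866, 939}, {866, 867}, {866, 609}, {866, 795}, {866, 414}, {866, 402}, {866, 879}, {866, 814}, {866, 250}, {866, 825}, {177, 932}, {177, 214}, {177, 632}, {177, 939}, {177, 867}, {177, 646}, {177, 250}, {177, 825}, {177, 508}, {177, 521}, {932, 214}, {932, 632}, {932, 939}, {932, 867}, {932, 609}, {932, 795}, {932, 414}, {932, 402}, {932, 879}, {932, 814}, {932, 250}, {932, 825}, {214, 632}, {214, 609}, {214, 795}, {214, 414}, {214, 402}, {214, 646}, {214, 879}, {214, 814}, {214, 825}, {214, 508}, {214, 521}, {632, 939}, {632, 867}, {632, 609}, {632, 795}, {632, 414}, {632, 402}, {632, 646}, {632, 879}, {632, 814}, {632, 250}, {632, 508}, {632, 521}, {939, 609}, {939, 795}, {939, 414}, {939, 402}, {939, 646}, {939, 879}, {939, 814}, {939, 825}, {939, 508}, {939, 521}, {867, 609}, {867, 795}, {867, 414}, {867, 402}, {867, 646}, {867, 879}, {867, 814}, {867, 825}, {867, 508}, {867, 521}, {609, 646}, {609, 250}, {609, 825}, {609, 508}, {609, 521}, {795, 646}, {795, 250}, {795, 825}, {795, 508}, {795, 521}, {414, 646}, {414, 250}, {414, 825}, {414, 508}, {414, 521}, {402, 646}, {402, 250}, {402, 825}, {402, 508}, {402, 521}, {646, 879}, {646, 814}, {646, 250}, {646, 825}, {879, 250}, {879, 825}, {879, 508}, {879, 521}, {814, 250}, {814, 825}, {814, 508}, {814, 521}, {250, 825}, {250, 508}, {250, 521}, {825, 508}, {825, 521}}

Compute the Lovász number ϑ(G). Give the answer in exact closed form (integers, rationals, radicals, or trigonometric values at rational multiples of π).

N(632) = {866, 177, 932, 214, 939, 867, 609, 795, 414, 402, 646, 879, 814, 250, 508, 521}, |N(632)| = 16.
Vertex 825 has 16 neighbors: 866, 177, 932, 214, 939, 867, 609, 795, 414, 402, 646, 879, 814, 250, 508, 521.
deg(508) = 15; N(508) = {270, 839, 177, 214, 632, 939, 867, 609, 795, 414, 402, 879, 814, 250, 825}.
Vertex 866 has 15 neighbors: 270, 839, 177, 214, 632, 939, 867, 609, 795, 414, 402, 879, 814, 250, 825.
K_{7,5,4,4} (perfect); ϑ(G) = α(G) = max{7,5,4,4} = 7.
ϑ(G) ≈ 7.0000.
Sandwich: α(G)=7 ≤ ϑ(G)=7 ≤ χ(Ḡ)=7 (collapsed).

7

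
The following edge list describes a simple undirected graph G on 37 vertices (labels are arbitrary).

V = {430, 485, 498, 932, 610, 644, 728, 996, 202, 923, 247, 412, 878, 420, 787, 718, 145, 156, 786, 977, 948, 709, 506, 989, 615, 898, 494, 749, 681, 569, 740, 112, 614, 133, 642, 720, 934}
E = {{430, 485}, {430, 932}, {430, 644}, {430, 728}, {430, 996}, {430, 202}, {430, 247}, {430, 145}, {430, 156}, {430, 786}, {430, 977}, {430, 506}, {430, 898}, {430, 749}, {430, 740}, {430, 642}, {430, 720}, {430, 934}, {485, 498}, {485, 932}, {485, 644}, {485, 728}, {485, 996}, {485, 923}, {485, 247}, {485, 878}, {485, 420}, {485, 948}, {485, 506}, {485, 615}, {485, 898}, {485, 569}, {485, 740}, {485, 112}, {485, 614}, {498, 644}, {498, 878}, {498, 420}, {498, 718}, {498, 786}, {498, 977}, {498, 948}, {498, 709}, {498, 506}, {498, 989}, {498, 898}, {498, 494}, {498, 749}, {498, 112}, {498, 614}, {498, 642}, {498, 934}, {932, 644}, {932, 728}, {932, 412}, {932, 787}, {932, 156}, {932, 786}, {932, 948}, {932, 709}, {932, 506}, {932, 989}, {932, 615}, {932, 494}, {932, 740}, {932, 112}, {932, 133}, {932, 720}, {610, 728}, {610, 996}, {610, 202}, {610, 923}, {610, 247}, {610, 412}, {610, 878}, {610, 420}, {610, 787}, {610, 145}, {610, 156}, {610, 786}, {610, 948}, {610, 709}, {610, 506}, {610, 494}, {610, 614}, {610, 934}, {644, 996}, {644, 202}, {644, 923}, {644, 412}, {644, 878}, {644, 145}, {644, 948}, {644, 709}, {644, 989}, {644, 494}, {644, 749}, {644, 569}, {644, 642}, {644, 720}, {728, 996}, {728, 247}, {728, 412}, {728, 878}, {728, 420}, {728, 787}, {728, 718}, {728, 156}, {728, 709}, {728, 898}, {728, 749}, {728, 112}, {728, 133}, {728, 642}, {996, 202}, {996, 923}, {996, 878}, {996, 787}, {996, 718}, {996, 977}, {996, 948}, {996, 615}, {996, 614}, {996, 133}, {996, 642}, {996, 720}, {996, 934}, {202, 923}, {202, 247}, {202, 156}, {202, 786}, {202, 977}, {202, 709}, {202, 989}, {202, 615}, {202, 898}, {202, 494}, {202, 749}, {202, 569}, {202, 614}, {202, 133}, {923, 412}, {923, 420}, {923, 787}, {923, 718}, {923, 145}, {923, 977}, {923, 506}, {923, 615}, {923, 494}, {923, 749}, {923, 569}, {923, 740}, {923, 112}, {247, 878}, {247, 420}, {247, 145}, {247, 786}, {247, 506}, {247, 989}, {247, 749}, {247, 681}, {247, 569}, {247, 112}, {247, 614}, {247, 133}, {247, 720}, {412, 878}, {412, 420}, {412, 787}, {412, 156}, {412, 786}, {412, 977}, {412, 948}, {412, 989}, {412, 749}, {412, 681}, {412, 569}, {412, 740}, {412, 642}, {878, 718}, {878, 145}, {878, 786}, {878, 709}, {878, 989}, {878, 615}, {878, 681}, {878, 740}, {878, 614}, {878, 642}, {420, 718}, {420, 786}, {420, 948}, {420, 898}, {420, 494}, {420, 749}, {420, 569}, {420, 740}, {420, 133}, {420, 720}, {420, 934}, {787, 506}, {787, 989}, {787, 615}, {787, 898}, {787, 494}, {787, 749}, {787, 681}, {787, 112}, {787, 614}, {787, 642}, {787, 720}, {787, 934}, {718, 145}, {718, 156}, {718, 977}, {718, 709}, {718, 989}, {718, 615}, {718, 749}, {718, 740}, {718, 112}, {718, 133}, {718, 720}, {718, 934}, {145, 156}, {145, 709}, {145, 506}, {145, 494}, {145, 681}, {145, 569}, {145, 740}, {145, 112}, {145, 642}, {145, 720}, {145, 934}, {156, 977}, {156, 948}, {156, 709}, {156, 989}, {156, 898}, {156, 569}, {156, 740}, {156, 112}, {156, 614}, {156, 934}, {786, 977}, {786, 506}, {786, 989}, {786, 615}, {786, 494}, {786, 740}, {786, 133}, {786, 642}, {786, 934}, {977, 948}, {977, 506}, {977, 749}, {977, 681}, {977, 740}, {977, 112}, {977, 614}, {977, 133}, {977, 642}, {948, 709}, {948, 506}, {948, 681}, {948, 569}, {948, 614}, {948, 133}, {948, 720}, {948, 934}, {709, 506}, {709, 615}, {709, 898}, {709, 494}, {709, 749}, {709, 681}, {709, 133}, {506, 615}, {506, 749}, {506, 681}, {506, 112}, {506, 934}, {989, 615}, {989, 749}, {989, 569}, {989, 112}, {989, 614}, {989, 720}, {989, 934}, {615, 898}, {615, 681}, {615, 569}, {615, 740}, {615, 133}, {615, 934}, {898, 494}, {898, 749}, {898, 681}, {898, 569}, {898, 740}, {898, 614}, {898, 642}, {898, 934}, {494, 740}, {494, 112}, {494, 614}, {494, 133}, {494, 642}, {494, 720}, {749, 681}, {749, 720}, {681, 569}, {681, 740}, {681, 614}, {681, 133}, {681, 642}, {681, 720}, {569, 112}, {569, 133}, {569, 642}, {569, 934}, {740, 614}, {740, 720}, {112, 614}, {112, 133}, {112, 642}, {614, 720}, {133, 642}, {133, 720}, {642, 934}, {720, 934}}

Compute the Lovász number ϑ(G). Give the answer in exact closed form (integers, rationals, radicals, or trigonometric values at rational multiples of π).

Vertex 615 has 18 neighbors: 485, 932, 996, 202, 923, 878, 787, 718, 786, 709, 506, 989, 898, 681, 569, 740, 133, 934.
N(932) = {430, 485, 644, 728, 412, 787, 156, 786, 948, 709, 506, 989, 615, 494, 740, 112, 133, 720}, |N(932)| = 18.
Vertex 718 has 18 neighbors: 498, 728, 996, 923, 878, 420, 145, 156, 977, 709, 989, 615, 749, 740, 112, 133, 720, 934.
deg(202) = 18; N(202) = {430, 610, 644, 996, 923, 247, 156, 786, 977, 709, 989, 615, 898, 494, 749, 569, 614, 133}.
Every vertex has degree 18 (N=37); strongly regular (37,18,8,9).
A has 3 distinct eigenvalues ≈ [18.0, 2.54138, -3.54138].
Lovász (edge-transitive): ϑ = −37·(-sqrt(37)/2 - 1/2)/((18)−(-sqrt(37)/2 - 1/2)) = sqrt(37).
Numerically 6.0827625.

sqrt(37)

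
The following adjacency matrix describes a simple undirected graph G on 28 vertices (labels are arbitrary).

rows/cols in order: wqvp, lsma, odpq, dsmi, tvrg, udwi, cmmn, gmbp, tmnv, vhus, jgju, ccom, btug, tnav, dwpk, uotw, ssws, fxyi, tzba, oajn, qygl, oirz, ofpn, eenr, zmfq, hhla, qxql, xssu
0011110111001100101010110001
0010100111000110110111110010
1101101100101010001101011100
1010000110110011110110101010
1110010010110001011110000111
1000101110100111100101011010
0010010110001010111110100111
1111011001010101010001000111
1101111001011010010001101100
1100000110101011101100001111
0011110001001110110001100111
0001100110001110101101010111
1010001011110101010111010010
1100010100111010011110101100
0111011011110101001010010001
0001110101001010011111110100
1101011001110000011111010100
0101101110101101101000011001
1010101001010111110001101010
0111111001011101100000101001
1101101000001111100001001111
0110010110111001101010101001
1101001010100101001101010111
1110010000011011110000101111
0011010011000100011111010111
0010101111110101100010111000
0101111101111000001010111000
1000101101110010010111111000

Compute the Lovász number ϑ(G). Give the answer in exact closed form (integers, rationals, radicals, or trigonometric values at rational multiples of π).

N(ssws) = {wqvp, lsma, dsmi, udwi, cmmn, vhus, jgju, ccom, fxyi, tzba, oajn, qygl, oirz, eenr, hhla}, |N(ssws)| = 15.
Vertex gmbp has 15 neighbors: wqvp, lsma, odpq, dsmi, udwi, cmmn, vhus, ccom, tnav, uotw, fxyi, oirz, hhla, qxql, xssu.
deg(tnav) = 15; N(tnav) = {wqvp, lsma, udwi, gmbp, jgju, ccom, btug, dwpk, fxyi, tzba, oajn, qygl, ofpn, zmfq, hhla}.
N(uotw) = {dsmi, tvrg, udwi, gmbp, vhus, btug, dwpk, fxyi, tzba, oajn, qygl, oirz, ofpn, eenr, hhla}, |N(uotw)| = 15.
28-vertex 15-regular graph: Kneser-type, 2-subsets of [8].
A has 3 distinct eigenvalues ≈ [15.0, 1.0, -5.0].
Lovász: ϑ = −28(-5)/(15+-1*(-5)) = 7.
≈ 7.0000000 (to 7 d.p.).

7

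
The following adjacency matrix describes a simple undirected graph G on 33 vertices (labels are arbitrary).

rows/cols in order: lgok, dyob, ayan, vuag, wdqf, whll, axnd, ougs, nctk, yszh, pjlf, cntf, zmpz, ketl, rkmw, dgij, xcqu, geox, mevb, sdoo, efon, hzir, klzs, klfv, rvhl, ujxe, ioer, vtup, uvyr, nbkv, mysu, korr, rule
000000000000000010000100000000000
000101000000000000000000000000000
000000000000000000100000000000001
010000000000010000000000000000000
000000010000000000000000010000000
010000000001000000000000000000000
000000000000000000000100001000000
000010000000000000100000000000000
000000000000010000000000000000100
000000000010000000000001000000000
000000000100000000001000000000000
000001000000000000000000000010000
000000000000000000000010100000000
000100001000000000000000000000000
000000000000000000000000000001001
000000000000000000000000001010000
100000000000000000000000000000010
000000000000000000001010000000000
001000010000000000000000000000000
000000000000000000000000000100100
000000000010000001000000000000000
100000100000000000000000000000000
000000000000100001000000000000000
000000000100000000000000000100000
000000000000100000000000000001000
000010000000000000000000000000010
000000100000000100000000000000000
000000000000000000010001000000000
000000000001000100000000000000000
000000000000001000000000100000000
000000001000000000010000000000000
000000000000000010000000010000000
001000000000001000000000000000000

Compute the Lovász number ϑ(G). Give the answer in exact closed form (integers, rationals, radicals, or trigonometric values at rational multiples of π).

N(ioer) = {axnd, dgij}, |N(ioer)| = 2.
deg(nbkv) = 2; N(nbkv) = {rkmw, rvhl}.
deg(rvhl) = 2; N(rvhl) = {zmpz, nbkv}.
deg(vtup) = 2; N(vtup) = {sdoo, klfv}.
deg(v) = 2 for all v (|V|=33); a single 33-cycle (edge-transitive).
A has 17 distinct eigenvalues ≈ [2.0, 1.96386, 1.85674, 1.68251, 1.44747, 1.16011, 0.83083, 0.47152, 0.09516, -0.28463, -0.65414, -1.0, -1.30972, -1.57211, -1.77767, -1.91899, -1.99094].
Lovász (edge-transitive): ϑ = −33·(-2*cos(pi/33))/((2)−(-2*cos(pi/33))) = 33*cos(pi/33)/(cos(pi/33) + 1).
≈ 16.462558592 (to 9 d.p.).
α=16, χ(Ḡ)=17; ϑ=33*cos(pi/33)/(cos(pi/33) + 1) lies between (both strict).

33*cos(pi/33)/(cos(pi/33) + 1)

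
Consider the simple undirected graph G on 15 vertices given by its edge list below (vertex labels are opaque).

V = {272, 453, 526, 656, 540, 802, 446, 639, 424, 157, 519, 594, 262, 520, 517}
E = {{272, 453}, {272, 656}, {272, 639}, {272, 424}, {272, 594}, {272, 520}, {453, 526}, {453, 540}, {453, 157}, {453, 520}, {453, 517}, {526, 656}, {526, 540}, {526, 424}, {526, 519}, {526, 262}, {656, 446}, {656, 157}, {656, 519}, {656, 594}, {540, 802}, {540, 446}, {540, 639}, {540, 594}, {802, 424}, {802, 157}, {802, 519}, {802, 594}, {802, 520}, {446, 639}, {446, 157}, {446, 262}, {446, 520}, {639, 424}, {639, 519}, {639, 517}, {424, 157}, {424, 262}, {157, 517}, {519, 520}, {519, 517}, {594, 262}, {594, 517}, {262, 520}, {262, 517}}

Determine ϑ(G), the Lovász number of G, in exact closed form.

5

Vertex 519 has 6 neighbors: 526, 656, 802, 639, 520, 517.
Vertex 446 has 6 neighbors: 656, 540, 639, 157, 262, 520.
Vertex 517 has 6 neighbors: 453, 639, 157, 519, 594, 262.
Vertex 157 has 6 neighbors: 453, 656, 802, 446, 424, 517.
15-vertex 6-regular graph: Kneser-type, 2-subsets of [6].
Distinct eigenvalues (to 5 d.p.): [6.0, 1.0, -3.0].
With N=15: ϑ(G) = 15·(-1*(-3))/(6−(-3)) = 5.
≈ 5.0000 (to 4 d.p.).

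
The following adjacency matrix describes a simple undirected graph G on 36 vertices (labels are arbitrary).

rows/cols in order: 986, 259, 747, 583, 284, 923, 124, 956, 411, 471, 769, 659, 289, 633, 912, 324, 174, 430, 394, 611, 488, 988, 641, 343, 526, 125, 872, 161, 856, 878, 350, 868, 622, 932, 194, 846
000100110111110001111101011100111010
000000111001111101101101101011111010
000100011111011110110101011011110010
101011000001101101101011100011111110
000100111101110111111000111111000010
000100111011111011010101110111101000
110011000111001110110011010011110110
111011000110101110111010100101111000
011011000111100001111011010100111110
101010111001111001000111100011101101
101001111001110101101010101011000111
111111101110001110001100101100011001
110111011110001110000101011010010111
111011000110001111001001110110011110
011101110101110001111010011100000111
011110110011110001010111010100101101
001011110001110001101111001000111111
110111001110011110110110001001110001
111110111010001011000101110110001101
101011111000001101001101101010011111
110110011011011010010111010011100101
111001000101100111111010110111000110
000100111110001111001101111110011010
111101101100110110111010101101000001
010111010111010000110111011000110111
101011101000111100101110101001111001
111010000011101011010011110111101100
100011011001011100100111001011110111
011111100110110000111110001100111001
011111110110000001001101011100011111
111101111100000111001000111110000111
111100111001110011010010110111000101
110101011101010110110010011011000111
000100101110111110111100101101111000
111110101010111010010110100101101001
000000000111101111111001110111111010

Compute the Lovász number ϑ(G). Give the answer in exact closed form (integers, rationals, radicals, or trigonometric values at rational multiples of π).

8

deg(125) = 21; N(125) = {986, 747, 284, 923, 124, 411, 289, 633, 912, 324, 394, 488, 988, 641, 526, 872, 878, 350, 868, 622, 846}.
N(846) = {471, 769, 659, 289, 912, 324, 174, 430, 394, 611, 488, 343, 526, 125, 161, 856, 878, 350, 868, 622, 194}, |N(846)| = 21.
N(343) = {986, 259, 747, 583, 923, 124, 411, 471, 289, 633, 324, 174, 394, 611, 488, 641, 526, 872, 161, 878, 846}, |N(343)| = 21.
deg(769) = 21; N(769) = {986, 747, 923, 124, 956, 411, 659, 289, 633, 324, 430, 394, 488, 641, 526, 872, 856, 878, 932, 194, 846}.
21-regular, N=36; Kneser K(9,2) on C(9,2)=36 vertices.
A has 3 distinct eigenvalues ≈ [21.0, 1.0, -6.0].
ϑ = −N·λ_min/(λ_max−λ_min) = −36·(-6)/(21−(-6)) = 8.
ϑ(G) ≈ 8.000000.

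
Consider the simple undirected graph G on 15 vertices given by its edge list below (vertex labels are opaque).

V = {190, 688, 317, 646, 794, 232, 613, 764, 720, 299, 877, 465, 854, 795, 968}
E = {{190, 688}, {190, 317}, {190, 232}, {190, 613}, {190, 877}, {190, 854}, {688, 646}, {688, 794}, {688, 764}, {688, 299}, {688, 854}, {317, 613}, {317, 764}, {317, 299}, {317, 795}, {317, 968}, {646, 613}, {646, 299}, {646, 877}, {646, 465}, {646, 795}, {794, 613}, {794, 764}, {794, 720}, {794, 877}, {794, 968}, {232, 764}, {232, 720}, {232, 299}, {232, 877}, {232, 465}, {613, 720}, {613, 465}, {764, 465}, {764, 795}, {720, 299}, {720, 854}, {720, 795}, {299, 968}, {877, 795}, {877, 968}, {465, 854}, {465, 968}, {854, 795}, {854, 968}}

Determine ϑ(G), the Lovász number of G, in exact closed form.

5

deg(854) = 6; N(854) = {190, 688, 720, 465, 795, 968}.
Vertex 190 has 6 neighbors: 688, 317, 232, 613, 877, 854.
Vertex 688 has 6 neighbors: 190, 646, 794, 764, 299, 854.
Vertex 646 has 6 neighbors: 688, 613, 299, 877, 465, 795.
Every vertex has degree 6 (N=15); Kneser-type, 2-subsets of [6].
A has 3 distinct eigenvalues ≈ [6.0, 1.0, -3.0].
Lovász: ϑ = −15(-3)/(6+-1*(-3)) = 5.
Numerically 5.0000.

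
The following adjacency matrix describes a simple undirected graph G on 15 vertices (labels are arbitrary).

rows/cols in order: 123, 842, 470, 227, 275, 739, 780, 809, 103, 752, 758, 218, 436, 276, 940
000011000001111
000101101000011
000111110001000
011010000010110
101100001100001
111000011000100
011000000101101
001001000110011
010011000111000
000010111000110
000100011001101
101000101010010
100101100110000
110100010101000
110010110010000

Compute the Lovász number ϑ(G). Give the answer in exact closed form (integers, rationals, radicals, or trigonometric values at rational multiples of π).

5

deg(123) = 6; N(123) = {275, 739, 218, 436, 276, 940}.
Vertex 218 has 6 neighbors: 123, 470, 780, 103, 758, 276.
deg(275) = 6; N(275) = {123, 470, 227, 103, 752, 940}.
N(227) = {842, 470, 275, 758, 436, 276}, |N(227)| = 6.
15-vertex 6-regular graph: Kneser K(6,2) on C(6,2)=15 vertices.
A has 3 distinct eigenvalues ≈ [6.0, 1.0, -3.0].
Lovász (edge-transitive): ϑ = −15·(-3)/((6)−(-3)) = 5.
ϑ(G) ≈ 5.0000000.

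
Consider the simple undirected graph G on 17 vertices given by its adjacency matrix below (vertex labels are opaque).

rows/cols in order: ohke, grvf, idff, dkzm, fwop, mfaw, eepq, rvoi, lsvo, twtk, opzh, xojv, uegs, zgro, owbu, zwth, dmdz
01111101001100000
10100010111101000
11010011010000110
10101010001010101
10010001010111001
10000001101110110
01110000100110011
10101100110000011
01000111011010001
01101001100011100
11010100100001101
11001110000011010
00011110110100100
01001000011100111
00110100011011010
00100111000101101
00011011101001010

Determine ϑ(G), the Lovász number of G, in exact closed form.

sqrt(17)

deg(xojv) = 8; N(xojv) = {ohke, grvf, fwop, mfaw, eepq, uegs, zgro, zwth}.
deg(zgro) = 8; N(zgro) = {grvf, fwop, twtk, opzh, xojv, owbu, zwth, dmdz}.
Vertex dmdz has 8 neighbors: dkzm, fwop, eepq, rvoi, lsvo, opzh, zgro, zwth.
deg(idff) = 8; N(idff) = {ohke, grvf, dkzm, eepq, rvoi, twtk, owbu, zwth}.
deg(v) = 8 for all v (|V|=17); strongly regular (17,8,3,4).
The 3 distinct eigenvalues: [8.0, 1.56155, -2.56155].
Lovász: ϑ = −17(-sqrt(17)/2 - 1/2)/(8+-(-sqrt(17)/2 - 1/2)) = sqrt(17).
= 4.123105626… (decimal).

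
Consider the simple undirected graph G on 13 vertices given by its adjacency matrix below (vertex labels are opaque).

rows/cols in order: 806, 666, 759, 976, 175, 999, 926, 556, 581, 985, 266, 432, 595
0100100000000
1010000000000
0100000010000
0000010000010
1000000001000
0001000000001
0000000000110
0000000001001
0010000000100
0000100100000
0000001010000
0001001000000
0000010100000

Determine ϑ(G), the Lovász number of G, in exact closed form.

13*cos(pi/13)/(cos(pi/13) + 1)

deg(759) = 2; N(759) = {666, 581}.
Vertex 556 has 2 neighbors: 985, 595.
deg(999) = 2; N(999) = {976, 595}.
Vertex 595 has 2 neighbors: 999, 556.
G on 13 vertices is 2-regular; a single 13-cycle (edge-transitive).
A has 7 distinct eigenvalues ≈ [2.0, 1.770912, 1.136129, 0.241073, -0.70921, -1.497021, -1.941884].
With N=13: ϑ(G) = 13·(-(-1)*2*cos(pi/13))/(2−(-2*cos(pi/13))) = 13*cos(pi/13)/(cos(pi/13) + 1).
Numerically 6.404169.
Lovász sandwich 6 ≤ 13*cos(pi/13)/(cos(pi/13) + 1) ≤ 7: both strict.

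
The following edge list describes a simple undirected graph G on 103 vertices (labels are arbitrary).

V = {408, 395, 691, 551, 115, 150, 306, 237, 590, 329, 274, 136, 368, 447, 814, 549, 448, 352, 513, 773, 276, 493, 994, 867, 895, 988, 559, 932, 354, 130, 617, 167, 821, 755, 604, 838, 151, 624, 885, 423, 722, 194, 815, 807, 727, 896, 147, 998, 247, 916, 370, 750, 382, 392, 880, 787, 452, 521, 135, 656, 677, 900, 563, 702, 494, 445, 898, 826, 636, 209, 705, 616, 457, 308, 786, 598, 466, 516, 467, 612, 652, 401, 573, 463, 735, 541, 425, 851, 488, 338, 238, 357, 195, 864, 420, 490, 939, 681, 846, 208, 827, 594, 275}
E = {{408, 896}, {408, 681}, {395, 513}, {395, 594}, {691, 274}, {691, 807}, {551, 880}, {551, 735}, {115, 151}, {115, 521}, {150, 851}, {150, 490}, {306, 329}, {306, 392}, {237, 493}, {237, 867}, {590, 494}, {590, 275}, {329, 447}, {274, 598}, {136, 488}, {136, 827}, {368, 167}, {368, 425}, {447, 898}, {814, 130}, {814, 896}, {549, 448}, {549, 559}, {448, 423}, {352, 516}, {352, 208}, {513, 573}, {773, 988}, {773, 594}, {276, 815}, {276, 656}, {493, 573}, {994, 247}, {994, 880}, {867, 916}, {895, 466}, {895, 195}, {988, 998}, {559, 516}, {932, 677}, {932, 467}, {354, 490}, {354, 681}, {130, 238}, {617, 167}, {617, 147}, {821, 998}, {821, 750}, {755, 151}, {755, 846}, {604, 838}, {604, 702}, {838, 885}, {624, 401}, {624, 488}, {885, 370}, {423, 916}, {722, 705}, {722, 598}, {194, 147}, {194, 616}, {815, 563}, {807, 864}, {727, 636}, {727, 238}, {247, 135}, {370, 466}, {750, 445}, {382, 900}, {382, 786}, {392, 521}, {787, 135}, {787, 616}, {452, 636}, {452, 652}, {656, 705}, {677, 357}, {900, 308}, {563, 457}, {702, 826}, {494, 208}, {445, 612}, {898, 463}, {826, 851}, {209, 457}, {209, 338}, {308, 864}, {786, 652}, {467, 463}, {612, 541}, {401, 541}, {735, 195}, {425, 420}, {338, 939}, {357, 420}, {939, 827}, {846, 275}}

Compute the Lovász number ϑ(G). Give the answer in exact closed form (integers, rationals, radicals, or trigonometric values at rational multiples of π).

103*cos(pi/103)/(cos(pi/103) + 1)

Vertex 494 has 2 neighbors: 590, 208.
N(755) = {151, 846}, |N(755)| = 2.
deg(135) = 2; N(135) = {247, 787}.
Vertex 194 has 2 neighbors: 147, 616.
deg(v) = 2 for all v (|V|=103); the odd cycle C_{103}.
The 52 distinct eigenvalues: [2.0, 1.99628, 1.98513, 1.9666, 1.94076, 1.90769, 1.86752, 1.82041, 1.76653, 1.70608, 1.63928, 1.56638, 1.48765, 1.40339, 1.31391, 1.21954, 1.12063, 1.01756, 0.9107, 0.80045, 0.68722, 0.57144, 0.45353, 0.33394, 0.2131, 0.09147, -0.0305, -0.15236, -0.27365, -0.39392, -0.51273, -0.62963, -0.74418, -0.85597, -0.96458, -1.06959, -1.17063, -1.26731, -1.35928, -1.44619, -1.52772, -1.60357, -1.67345, -1.73711, -1.79431, -1.84483, -1.88849, -1.92512, -1.95459, -1.97679, -1.99163, -1.99907].
Lovász: ϑ = −103(-2*cos(pi/103))/(2+-(-1)*2*cos(pi/103)) = 103*cos(pi/103)/(cos(pi/103) + 1).
≈ 51.4880205 (to 7 d.p.).
Sandwich: α(G)=51 ≤ ϑ(G)=103*cos(pi/103)/(cos(pi/103) + 1) ≤ χ(Ḡ)=52 (both strict).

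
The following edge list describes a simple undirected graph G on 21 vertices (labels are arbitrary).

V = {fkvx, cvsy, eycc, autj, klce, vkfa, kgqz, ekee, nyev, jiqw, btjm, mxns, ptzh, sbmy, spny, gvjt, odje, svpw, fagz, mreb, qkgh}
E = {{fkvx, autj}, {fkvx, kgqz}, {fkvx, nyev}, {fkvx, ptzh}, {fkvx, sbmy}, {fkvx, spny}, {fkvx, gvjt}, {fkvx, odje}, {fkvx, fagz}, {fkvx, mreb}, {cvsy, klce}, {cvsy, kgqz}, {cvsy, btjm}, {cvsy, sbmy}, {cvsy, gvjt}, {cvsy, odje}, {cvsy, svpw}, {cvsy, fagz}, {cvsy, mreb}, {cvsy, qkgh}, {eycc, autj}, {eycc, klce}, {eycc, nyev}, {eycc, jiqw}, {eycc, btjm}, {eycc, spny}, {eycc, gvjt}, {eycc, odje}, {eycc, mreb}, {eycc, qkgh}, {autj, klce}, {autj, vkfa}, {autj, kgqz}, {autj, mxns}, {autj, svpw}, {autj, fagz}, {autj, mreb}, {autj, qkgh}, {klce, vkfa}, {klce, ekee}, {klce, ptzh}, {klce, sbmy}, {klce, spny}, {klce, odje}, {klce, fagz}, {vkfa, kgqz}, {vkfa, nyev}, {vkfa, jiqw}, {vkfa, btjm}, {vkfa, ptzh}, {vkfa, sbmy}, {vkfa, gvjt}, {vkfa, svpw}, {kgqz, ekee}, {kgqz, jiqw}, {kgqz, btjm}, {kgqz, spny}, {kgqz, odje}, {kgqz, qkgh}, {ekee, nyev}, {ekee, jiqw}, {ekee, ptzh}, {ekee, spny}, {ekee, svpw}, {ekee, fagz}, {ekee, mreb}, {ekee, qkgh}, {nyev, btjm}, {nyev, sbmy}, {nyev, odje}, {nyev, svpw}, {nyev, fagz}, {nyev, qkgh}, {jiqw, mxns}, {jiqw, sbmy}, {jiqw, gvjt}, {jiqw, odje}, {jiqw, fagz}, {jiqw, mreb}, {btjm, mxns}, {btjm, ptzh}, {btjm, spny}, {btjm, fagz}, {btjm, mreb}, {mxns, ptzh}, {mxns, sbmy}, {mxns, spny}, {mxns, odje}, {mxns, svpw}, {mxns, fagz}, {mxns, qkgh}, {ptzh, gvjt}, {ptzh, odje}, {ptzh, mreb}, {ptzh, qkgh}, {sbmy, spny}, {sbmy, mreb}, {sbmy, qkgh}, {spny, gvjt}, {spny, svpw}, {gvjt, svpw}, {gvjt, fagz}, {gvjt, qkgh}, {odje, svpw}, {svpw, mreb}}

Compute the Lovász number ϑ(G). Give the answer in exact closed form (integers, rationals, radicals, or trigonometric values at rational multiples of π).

6

Vertex eycc has 10 neighbors: autj, klce, nyev, jiqw, btjm, spny, gvjt, odje, mreb, qkgh.
N(vkfa) = {autj, klce, kgqz, nyev, jiqw, btjm, ptzh, sbmy, gvjt, svpw}, |N(vkfa)| = 10.
Vertex fagz has 10 neighbors: fkvx, cvsy, autj, klce, ekee, nyev, jiqw, btjm, mxns, gvjt.
deg(cvsy) = 10; N(cvsy) = {klce, kgqz, btjm, sbmy, gvjt, odje, svpw, fagz, mreb, qkgh}.
10-regular, N=21; Kneser-type, 2-subsets of [7].
spec(A) ≈ [10.0, 1.0, -4.0] (distinct, 5 d.p.).
ϑ = −N·λ_min/(λ_max−λ_min) = −21·(-4)/(10−(-4)) = 6.
= 6.000000… (decimal).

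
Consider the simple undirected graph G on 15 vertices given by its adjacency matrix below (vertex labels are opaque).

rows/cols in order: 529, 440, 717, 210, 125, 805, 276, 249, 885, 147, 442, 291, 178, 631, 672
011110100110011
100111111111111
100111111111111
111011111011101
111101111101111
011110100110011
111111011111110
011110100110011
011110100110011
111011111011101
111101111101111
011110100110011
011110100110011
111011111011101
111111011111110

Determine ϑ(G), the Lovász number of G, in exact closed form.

Vertex 291 has 9 neighbors: 440, 717, 210, 125, 276, 147, 442, 631, 672.
deg(717) = 13; N(717) = {529, 210, 125, 805, 276, 249, 885, 147, 442, 291, 178, 631, 672}.
deg(529) = 9; N(529) = {440, 717, 210, 125, 276, 147, 442, 631, 672}.
N(885) = {440, 717, 210, 125, 276, 147, 442, 631, 672}, |N(885)| = 9.
5 parts of sizes [6, 3, 2, 2, 2]; α(G) = 6 = ϑ (perfect).
Numerically 6.000000.
6 ≤ 6 ≤ 6: collapsed.

6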